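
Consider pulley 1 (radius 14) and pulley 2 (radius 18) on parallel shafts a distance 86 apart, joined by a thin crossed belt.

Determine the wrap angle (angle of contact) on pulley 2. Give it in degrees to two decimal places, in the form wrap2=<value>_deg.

crossed belt: β = asin((r1+r2)/C) = asin(32/86) = 21.8448°
wrap1 = wrap2 = π + 2β = 223.6895°

wrap2=223.69_deg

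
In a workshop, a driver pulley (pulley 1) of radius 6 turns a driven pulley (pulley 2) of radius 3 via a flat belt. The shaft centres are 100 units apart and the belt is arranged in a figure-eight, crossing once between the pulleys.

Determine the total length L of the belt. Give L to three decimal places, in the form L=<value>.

crossed belt: β = asin((r1+r2)/C) = asin(9/100) = 5.1636°
wrap1 = wrap2 = π + 2β = 190.3272°
tangent length = C·cosβ = 99.5942
L = (r1+r2)·wrap + 2·C·cosβ = 9·3.3218 + 2·99.5942 = 229.0849

L=229.085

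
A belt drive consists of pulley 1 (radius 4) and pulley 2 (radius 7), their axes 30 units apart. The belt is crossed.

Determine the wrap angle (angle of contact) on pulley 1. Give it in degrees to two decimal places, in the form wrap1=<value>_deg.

wrap1=223.02_deg

crossed belt: β = asin((r1+r2)/C) = asin(11/30) = 21.5102°
wrap1 = wrap2 = π + 2β = 223.0204°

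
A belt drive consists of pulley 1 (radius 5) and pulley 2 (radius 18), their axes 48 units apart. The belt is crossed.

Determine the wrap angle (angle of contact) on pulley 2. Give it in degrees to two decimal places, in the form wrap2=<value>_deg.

crossed belt: β = asin((r1+r2)/C) = asin(23/48) = 28.6310°
wrap1 = wrap2 = π + 2β = 237.2620°

wrap2=237.26_deg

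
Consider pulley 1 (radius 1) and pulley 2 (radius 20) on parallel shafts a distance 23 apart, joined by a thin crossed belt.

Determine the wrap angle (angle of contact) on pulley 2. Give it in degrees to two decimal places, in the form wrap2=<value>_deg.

crossed belt: β = asin((r1+r2)/C) = asin(21/23) = 65.9294°
wrap1 = wrap2 = π + 2β = 311.8588°

wrap2=311.86_deg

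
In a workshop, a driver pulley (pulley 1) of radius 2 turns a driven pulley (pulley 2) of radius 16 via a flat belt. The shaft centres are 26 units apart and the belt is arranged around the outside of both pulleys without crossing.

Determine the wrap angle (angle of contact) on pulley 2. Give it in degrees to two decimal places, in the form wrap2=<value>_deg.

wrap2=245.16_deg

open belt: β = asin((r2−r1)/C) = asin(14/26) = 32.5790°
wrap1 = π − 2β = 114.8421°
wrap2 = π + 2β = 245.1579°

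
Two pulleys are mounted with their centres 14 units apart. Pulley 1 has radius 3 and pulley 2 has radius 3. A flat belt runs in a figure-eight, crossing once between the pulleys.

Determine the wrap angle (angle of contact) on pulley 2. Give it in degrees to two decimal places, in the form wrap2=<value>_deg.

wrap2=230.75_deg

crossed belt: β = asin((r1+r2)/C) = asin(6/14) = 25.3769°
wrap1 = wrap2 = π + 2β = 230.7539°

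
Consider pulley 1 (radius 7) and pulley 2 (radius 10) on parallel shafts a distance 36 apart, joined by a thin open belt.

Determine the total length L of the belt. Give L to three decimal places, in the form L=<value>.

open belt: β = asin((r2−r1)/C) = asin(3/36) = 4.7802°
wrap1 = π − 2β = 170.4396°
wrap2 = π + 2β = 189.5604°
tangent length = C·cosβ = 35.8748
L = r1·wrap1 + r2·wrap2 + 2·C·cosβ = 7·2.9747 + 10·3.3085 + 2·35.8748 = 125.6572

L=125.657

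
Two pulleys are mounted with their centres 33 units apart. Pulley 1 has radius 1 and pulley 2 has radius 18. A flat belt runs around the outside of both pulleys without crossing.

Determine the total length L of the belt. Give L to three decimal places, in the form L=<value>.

open belt: β = asin((r2−r1)/C) = asin(17/33) = 31.0076°
wrap1 = π − 2β = 117.9848°
wrap2 = π + 2β = 242.0152°
tangent length = C·cosβ = 28.2843
L = r1·wrap1 + r2·wrap2 + 2·C·cosβ = 1·2.0592 + 18·4.2240 + 2·28.2843 = 134.6591

L=134.659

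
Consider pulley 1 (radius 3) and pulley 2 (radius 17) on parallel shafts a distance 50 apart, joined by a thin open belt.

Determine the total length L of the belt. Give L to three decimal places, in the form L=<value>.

open belt: β = asin((r2−r1)/C) = asin(14/50) = 16.2602°
wrap1 = π − 2β = 147.4796°
wrap2 = π + 2β = 212.5204°
tangent length = C·cosβ = 48.0000
L = r1·wrap1 + r2·wrap2 + 2·C·cosβ = 3·2.5740 + 17·3.7092 + 2·48.0000 = 166.7781

L=166.778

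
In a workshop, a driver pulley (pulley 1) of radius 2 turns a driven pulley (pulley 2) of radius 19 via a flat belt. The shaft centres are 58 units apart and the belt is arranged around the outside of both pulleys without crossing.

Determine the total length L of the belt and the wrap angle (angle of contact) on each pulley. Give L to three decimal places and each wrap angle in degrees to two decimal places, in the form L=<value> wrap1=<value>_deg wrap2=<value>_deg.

L=186.993 wrap1=145.91_deg wrap2=214.09_deg

open belt: β = asin((r2−r1)/C) = asin(17/58) = 17.0438°
wrap1 = π − 2β = 145.9123°
wrap2 = π + 2β = 214.0877°
tangent length = C·cosβ = 55.4527
L = r1·wrap1 + r2·wrap2 + 2·C·cosβ = 2·2.5467 + 19·3.7365 + 2·55.4527 = 186.9928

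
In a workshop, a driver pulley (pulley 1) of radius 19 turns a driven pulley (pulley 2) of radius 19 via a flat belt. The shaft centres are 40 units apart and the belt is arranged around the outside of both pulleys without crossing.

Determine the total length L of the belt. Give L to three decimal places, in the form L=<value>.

open belt: β = asin((r2−r1)/C) = asin(0/40) = 0.0000°
wrap1 = π − 2β = 180.0000°
wrap2 = π + 2β = 180.0000°
tangent length = C·cosβ = 40.0000
L = r1·wrap1 + r2·wrap2 + 2·C·cosβ = 19·3.1416 + 19·3.1416 + 2·40.0000 = 199.3805

L=199.381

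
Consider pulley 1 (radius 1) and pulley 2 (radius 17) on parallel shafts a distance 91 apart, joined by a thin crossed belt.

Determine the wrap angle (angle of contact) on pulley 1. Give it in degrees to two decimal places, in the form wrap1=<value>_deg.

crossed belt: β = asin((r1+r2)/C) = asin(18/91) = 11.4085°
wrap1 = wrap2 = π + 2β = 202.8169°

wrap1=202.82_deg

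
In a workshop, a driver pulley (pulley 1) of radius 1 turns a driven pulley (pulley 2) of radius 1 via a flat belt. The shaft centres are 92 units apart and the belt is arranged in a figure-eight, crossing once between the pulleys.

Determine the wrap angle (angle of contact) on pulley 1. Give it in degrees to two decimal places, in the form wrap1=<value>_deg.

wrap1=182.49_deg

crossed belt: β = asin((r1+r2)/C) = asin(2/92) = 1.2457°
wrap1 = wrap2 = π + 2β = 182.4913°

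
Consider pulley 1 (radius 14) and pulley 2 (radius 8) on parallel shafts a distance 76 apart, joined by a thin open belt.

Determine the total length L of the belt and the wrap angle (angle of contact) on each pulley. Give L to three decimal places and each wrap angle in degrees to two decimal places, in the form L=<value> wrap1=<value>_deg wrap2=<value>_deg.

L=221.589 wrap1=189.06_deg wrap2=170.94_deg

open belt: β = asin((r2−r1)/C) = asin(-6/76) = -4.5281°
wrap1 = π − 2β = 189.0561°
wrap2 = π + 2β = 170.9439°
tangent length = C·cosβ = 75.7628
L = r1·wrap1 + r2·wrap2 + 2·C·cosβ = 14·3.2997 + 8·2.9835 + 2·75.7628 = 221.5890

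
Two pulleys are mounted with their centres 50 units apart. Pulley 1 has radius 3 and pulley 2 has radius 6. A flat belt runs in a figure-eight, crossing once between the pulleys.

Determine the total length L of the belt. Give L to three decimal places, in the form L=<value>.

L=129.899

crossed belt: β = asin((r1+r2)/C) = asin(9/50) = 10.3698°
wrap1 = wrap2 = π + 2β = 200.7395°
tangent length = C·cosβ = 49.1833
L = (r1+r2)·wrap + 2·C·cosβ = 9·3.5036 + 2·49.1833 = 129.8988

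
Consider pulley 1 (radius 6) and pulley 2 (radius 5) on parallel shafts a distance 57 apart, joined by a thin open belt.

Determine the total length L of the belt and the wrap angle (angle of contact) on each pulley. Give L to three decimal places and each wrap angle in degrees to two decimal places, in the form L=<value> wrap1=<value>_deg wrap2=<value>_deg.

open belt: β = asin((r2−r1)/C) = asin(-1/57) = -1.0052°
wrap1 = π − 2β = 182.0105°
wrap2 = π + 2β = 177.9895°
tangent length = C·cosβ = 56.9912
L = r1·wrap1 + r2·wrap2 + 2·C·cosβ = 6·3.1767 + 5·3.1065 + 2·56.9912 = 148.5751

L=148.575 wrap1=182.01_deg wrap2=177.99_deg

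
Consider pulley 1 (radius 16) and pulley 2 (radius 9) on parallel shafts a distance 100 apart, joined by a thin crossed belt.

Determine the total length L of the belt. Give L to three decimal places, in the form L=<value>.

L=284.823

crossed belt: β = asin((r1+r2)/C) = asin(25/100) = 14.4775°
wrap1 = wrap2 = π + 2β = 208.9550°
tangent length = C·cosβ = 96.8246
L = (r1+r2)·wrap + 2·C·cosβ = 25·3.6470 + 2·96.8246 = 284.8230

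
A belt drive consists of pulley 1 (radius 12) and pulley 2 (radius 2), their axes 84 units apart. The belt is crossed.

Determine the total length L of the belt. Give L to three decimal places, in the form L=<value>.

L=214.321

crossed belt: β = asin((r1+r2)/C) = asin(14/84) = 9.5941°
wrap1 = wrap2 = π + 2β = 199.1881°
tangent length = C·cosβ = 82.8251
L = (r1+r2)·wrap + 2·C·cosβ = 14·3.4765 + 2·82.8251 = 214.3211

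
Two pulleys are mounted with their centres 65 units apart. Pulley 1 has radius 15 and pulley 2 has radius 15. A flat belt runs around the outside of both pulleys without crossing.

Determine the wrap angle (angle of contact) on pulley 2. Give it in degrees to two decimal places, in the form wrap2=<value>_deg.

wrap2=180.00_deg

open belt: β = asin((r2−r1)/C) = asin(0/65) = 0.0000°
wrap1 = π − 2β = 180.0000°
wrap2 = π + 2β = 180.0000°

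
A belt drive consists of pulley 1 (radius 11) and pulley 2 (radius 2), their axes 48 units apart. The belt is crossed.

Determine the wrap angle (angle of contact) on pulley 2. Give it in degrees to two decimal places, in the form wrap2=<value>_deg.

crossed belt: β = asin((r1+r2)/C) = asin(13/48) = 15.7139°
wrap1 = wrap2 = π + 2β = 211.4277°

wrap2=211.43_deg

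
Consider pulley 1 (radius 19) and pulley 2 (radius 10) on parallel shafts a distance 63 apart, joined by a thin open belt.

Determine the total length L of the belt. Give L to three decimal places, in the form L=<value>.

L=218.394

open belt: β = asin((r2−r1)/C) = asin(-9/63) = -8.2132°
wrap1 = π − 2β = 196.4264°
wrap2 = π + 2β = 163.5736°
tangent length = C·cosβ = 62.3538
L = r1·wrap1 + r2·wrap2 + 2·C·cosβ = 19·3.4283 + 10·2.8549 + 2·62.3538 = 218.3941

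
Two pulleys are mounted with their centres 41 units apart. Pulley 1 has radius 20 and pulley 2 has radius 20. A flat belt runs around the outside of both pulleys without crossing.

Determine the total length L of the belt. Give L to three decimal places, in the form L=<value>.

L=207.664

open belt: β = asin((r2−r1)/C) = asin(0/41) = 0.0000°
wrap1 = π − 2β = 180.0000°
wrap2 = π + 2β = 180.0000°
tangent length = C·cosβ = 41.0000
L = r1·wrap1 + r2·wrap2 + 2·C·cosβ = 20·3.1416 + 20·3.1416 + 2·41.0000 = 207.6637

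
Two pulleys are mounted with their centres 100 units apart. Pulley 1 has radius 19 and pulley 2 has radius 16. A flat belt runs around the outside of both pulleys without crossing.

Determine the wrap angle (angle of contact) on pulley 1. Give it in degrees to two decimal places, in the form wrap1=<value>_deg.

wrap1=183.44_deg

open belt: β = asin((r2−r1)/C) = asin(-3/100) = -1.7191°
wrap1 = π − 2β = 183.4383°
wrap2 = π + 2β = 176.5617°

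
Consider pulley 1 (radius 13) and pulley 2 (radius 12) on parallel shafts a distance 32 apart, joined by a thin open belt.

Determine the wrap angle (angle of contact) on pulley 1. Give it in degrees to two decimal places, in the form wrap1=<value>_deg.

open belt: β = asin((r2−r1)/C) = asin(-1/32) = -1.7908°
wrap1 = π − 2β = 183.5816°
wrap2 = π + 2β = 176.4184°

wrap1=183.58_deg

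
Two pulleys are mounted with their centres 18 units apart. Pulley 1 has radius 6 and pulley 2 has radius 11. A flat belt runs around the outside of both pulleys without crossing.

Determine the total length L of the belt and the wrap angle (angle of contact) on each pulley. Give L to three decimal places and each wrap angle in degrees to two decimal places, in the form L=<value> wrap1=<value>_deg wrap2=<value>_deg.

L=90.805 wrap1=147.74_deg wrap2=212.26_deg

open belt: β = asin((r2−r1)/C) = asin(5/18) = 16.1276°
wrap1 = π − 2β = 147.7448°
wrap2 = π + 2β = 212.2552°
tangent length = C·cosβ = 17.2916
L = r1·wrap1 + r2·wrap2 + 2·C·cosβ = 6·2.5786 + 11·3.7046 + 2·17.2916 = 90.8051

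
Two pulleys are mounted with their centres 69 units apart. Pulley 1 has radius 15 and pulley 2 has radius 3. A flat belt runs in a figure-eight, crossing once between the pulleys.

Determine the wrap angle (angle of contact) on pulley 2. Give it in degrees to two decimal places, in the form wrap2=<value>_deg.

crossed belt: β = asin((r1+r2)/C) = asin(18/69) = 15.1217°
wrap1 = wrap2 = π + 2β = 210.2433°

wrap2=210.24_deg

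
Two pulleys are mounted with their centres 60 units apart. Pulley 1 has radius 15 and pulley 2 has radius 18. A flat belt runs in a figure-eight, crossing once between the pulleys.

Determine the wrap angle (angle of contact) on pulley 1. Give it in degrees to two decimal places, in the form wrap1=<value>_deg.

wrap1=246.73_deg

crossed belt: β = asin((r1+r2)/C) = asin(33/60) = 33.3670°
wrap1 = wrap2 = π + 2β = 246.7340°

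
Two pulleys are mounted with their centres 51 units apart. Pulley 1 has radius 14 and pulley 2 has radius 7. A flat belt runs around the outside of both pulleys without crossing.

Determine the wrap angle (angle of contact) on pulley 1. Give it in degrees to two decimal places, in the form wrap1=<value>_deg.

open belt: β = asin((r2−r1)/C) = asin(-7/51) = -7.8890°
wrap1 = π − 2β = 195.7781°
wrap2 = π + 2β = 164.2219°

wrap1=195.78_deg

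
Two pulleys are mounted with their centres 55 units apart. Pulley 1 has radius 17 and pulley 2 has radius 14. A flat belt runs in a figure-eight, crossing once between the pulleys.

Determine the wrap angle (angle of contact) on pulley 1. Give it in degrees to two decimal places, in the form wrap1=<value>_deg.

wrap1=248.62_deg

crossed belt: β = asin((r1+r2)/C) = asin(31/55) = 34.3077°
wrap1 = wrap2 = π + 2β = 248.6153°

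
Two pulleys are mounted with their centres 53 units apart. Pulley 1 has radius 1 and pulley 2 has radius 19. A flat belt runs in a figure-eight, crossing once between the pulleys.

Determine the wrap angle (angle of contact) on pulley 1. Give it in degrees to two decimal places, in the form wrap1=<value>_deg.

wrap1=224.34_deg

crossed belt: β = asin((r1+r2)/C) = asin(20/53) = 22.1702°
wrap1 = wrap2 = π + 2β = 224.3403°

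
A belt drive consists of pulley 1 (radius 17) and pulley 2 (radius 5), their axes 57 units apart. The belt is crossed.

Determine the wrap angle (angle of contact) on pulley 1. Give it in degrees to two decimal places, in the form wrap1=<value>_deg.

crossed belt: β = asin((r1+r2)/C) = asin(22/57) = 22.7037°
wrap1 = wrap2 = π + 2β = 225.4073°

wrap1=225.41_deg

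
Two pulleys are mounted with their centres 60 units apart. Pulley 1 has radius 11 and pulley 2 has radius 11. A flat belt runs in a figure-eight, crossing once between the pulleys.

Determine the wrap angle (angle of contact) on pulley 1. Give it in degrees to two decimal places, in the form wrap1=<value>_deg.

wrap1=223.02_deg

crossed belt: β = asin((r1+r2)/C) = asin(22/60) = 21.5102°
wrap1 = wrap2 = π + 2β = 223.0204°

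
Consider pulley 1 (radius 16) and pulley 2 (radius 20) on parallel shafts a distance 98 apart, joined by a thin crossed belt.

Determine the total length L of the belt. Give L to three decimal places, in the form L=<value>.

crossed belt: β = asin((r1+r2)/C) = asin(36/98) = 21.5521°
wrap1 = wrap2 = π + 2β = 223.1042°
tangent length = C·cosβ = 91.1482
L = (r1+r2)·wrap + 2·C·cosβ = 36·3.8939 + 2·91.1482 = 322.4770

L=322.477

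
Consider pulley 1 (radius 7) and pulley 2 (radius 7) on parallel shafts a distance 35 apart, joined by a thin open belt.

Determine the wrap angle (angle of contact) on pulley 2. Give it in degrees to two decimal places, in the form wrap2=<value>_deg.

open belt: β = asin((r2−r1)/C) = asin(0/35) = 0.0000°
wrap1 = π − 2β = 180.0000°
wrap2 = π + 2β = 180.0000°

wrap2=180.00_deg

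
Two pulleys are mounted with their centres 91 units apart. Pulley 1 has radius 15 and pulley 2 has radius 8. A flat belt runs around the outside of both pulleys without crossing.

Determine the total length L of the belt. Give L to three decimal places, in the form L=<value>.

open belt: β = asin((r2−r1)/C) = asin(-7/91) = -4.4117°
wrap1 = π − 2β = 188.8235°
wrap2 = π + 2β = 171.1765°
tangent length = C·cosβ = 90.7304
L = r1·wrap1 + r2·wrap2 + 2·C·cosβ = 15·3.2956 + 8·2.9876 + 2·90.7304 = 254.7954

L=254.795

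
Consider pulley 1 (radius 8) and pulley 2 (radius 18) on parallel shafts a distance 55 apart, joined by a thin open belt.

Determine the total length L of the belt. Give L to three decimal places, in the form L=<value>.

open belt: β = asin((r2−r1)/C) = asin(10/55) = 10.4757°
wrap1 = π − 2β = 159.0486°
wrap2 = π + 2β = 200.9514°
tangent length = C·cosβ = 54.0833
L = r1·wrap1 + r2·wrap2 + 2·C·cosβ = 8·2.7759 + 18·3.5073 + 2·54.0833 = 193.5046

L=193.505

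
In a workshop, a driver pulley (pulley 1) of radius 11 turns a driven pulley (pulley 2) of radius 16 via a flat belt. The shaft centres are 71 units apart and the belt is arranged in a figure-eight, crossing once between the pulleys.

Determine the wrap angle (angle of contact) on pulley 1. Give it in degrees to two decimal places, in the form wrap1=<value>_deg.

wrap1=224.70_deg

crossed belt: β = asin((r1+r2)/C) = asin(27/71) = 22.3511°
wrap1 = wrap2 = π + 2β = 224.7023°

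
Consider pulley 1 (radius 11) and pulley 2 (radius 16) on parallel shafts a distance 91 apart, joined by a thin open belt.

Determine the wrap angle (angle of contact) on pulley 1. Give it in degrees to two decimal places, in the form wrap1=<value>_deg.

wrap1=173.70_deg

open belt: β = asin((r2−r1)/C) = asin(5/91) = 3.1497°
wrap1 = π − 2β = 173.7006°
wrap2 = π + 2β = 186.2994°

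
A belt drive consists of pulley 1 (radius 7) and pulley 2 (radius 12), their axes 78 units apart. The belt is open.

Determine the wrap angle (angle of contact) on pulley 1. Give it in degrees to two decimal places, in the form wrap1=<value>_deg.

wrap1=172.65_deg

open belt: β = asin((r2−r1)/C) = asin(5/78) = 3.6753°
wrap1 = π − 2β = 172.6493°
wrap2 = π + 2β = 187.3507°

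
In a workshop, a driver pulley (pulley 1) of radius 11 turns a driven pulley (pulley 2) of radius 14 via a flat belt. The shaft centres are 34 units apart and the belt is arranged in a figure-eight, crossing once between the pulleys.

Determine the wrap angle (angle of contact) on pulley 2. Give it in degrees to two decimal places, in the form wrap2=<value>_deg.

crossed belt: β = asin((r1+r2)/C) = asin(25/34) = 47.3321°
wrap1 = wrap2 = π + 2β = 274.6641°

wrap2=274.66_deg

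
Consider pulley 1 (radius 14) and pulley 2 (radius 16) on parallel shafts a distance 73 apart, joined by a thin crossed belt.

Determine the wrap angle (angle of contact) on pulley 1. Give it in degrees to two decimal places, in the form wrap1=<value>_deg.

crossed belt: β = asin((r1+r2)/C) = asin(30/73) = 24.2651°
wrap1 = wrap2 = π + 2β = 228.5302°

wrap1=228.53_deg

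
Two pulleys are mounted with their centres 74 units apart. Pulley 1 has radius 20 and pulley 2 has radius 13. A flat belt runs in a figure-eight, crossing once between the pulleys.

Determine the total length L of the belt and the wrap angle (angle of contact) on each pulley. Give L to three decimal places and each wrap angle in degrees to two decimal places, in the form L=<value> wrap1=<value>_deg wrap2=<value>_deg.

L=266.649 wrap1=232.97_deg wrap2=232.97_deg

crossed belt: β = asin((r1+r2)/C) = asin(33/74) = 26.4839°
wrap1 = wrap2 = π + 2β = 232.9678°
tangent length = C·cosβ = 66.2344
L = (r1+r2)·wrap + 2·C·cosβ = 33·4.0661 + 2·66.2344 = 266.6487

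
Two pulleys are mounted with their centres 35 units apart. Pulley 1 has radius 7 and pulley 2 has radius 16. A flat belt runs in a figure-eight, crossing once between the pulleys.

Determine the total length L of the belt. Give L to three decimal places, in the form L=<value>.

crossed belt: β = asin((r1+r2)/C) = asin(23/35) = 41.0823°
wrap1 = wrap2 = π + 2β = 262.1647°
tangent length = C·cosβ = 26.3818
L = (r1+r2)·wrap + 2·C·cosβ = 23·4.5756 + 2·26.3818 = 158.0033

L=158.003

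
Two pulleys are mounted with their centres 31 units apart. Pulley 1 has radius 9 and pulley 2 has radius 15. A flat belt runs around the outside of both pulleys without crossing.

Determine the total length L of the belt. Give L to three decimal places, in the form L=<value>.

open belt: β = asin((r2−r1)/C) = asin(6/31) = 11.1599°
wrap1 = π − 2β = 157.6801°
wrap2 = π + 2β = 202.3199°
tangent length = C·cosβ = 30.4138
L = r1·wrap1 + r2·wrap2 + 2·C·cosβ = 9·2.7520 + 15·3.5311 + 2·30.4138 = 138.5632

L=138.563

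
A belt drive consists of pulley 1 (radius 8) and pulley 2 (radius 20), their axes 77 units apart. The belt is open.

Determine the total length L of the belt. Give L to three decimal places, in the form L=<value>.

open belt: β = asin((r2−r1)/C) = asin(12/77) = 8.9658°
wrap1 = π − 2β = 162.0685°
wrap2 = π + 2β = 197.9315°
tangent length = C·cosβ = 76.0592
L = r1·wrap1 + r2·wrap2 + 2·C·cosβ = 8·2.8286 + 20·3.4546 + 2·76.0592 = 243.8385

L=243.839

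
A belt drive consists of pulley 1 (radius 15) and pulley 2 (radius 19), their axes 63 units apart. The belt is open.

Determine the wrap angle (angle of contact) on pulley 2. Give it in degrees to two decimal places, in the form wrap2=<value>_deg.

wrap2=187.28_deg

open belt: β = asin((r2−r1)/C) = asin(4/63) = 3.6403°
wrap1 = π − 2β = 172.7194°
wrap2 = π + 2β = 187.2806°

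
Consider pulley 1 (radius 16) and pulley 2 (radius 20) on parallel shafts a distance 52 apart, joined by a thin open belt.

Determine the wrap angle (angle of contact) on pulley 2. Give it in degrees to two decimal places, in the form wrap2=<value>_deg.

wrap2=188.82_deg

open belt: β = asin((r2−r1)/C) = asin(4/52) = 4.4117°
wrap1 = π − 2β = 171.1765°
wrap2 = π + 2β = 188.8235°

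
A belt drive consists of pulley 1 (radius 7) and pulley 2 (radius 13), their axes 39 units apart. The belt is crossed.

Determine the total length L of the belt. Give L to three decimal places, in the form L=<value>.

L=151.333

crossed belt: β = asin((r1+r2)/C) = asin(20/39) = 30.8519°
wrap1 = wrap2 = π + 2β = 241.7038°
tangent length = C·cosβ = 33.4813
L = (r1+r2)·wrap + 2·C·cosβ = 20·4.2185 + 2·33.4813 = 151.3332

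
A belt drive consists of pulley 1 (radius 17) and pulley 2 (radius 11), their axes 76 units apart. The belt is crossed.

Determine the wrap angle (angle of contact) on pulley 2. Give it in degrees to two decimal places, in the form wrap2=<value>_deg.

wrap2=223.24_deg

crossed belt: β = asin((r1+r2)/C) = asin(28/76) = 21.6183°
wrap1 = wrap2 = π + 2β = 223.2365°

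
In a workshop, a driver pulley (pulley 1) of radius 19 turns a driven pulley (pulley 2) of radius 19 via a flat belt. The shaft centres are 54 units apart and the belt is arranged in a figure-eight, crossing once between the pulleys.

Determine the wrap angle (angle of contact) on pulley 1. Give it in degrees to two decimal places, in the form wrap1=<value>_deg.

crossed belt: β = asin((r1+r2)/C) = asin(38/54) = 44.7249°
wrap1 = wrap2 = π + 2β = 269.4498°

wrap1=269.45_deg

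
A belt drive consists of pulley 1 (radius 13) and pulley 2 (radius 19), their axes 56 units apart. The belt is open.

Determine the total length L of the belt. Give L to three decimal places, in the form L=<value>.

open belt: β = asin((r2−r1)/C) = asin(6/56) = 6.1506°
wrap1 = π − 2β = 167.6987°
wrap2 = π + 2β = 192.3013°
tangent length = C·cosβ = 55.6776
L = r1·wrap1 + r2·wrap2 + 2·C·cosβ = 13·2.9269 + 19·3.3563 + 2·55.6776 = 213.1744

L=213.174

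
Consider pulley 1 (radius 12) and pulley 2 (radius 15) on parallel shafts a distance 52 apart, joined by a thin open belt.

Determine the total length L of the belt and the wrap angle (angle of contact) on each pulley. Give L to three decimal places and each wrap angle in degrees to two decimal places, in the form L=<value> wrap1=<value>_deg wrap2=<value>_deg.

open belt: β = asin((r2−r1)/C) = asin(3/52) = 3.3074°
wrap1 = π − 2β = 173.3853°
wrap2 = π + 2β = 186.6147°
tangent length = C·cosβ = 51.9134
L = r1·wrap1 + r2·wrap2 + 2·C·cosβ = 12·3.0261 + 15·3.2570 + 2·51.9134 = 188.9961

L=188.996 wrap1=173.39_deg wrap2=186.61_deg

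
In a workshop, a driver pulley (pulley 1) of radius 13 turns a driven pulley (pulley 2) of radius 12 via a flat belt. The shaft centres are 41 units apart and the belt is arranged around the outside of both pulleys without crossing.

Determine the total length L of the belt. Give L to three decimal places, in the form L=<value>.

open belt: β = asin((r2−r1)/C) = asin(-1/41) = -1.3976°
wrap1 = π − 2β = 182.7952°
wrap2 = π + 2β = 177.2048°
tangent length = C·cosβ = 40.9878
L = r1·wrap1 + r2·wrap2 + 2·C·cosβ = 13·3.1904 + 12·3.0928 + 2·40.9878 = 160.5642

L=160.564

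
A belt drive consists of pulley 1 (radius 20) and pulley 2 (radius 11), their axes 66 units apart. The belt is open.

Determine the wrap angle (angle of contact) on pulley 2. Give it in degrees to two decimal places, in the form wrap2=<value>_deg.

wrap2=164.33_deg

open belt: β = asin((r2−r1)/C) = asin(-9/66) = -7.8375°
wrap1 = π − 2β = 195.6750°
wrap2 = π + 2β = 164.3250°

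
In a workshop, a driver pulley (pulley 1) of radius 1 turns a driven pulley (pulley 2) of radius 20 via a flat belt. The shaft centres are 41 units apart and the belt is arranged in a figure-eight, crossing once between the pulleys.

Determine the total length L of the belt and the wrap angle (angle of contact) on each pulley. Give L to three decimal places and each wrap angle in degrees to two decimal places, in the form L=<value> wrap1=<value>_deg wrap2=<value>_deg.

crossed belt: β = asin((r1+r2)/C) = asin(21/41) = 30.8102°
wrap1 = wrap2 = π + 2β = 241.6203°
tangent length = C·cosβ = 35.2136
L = (r1+r2)·wrap + 2·C·cosβ = 21·4.2171 + 2·35.2136 = 158.9857

L=158.986 wrap1=241.62_deg wrap2=241.62_deg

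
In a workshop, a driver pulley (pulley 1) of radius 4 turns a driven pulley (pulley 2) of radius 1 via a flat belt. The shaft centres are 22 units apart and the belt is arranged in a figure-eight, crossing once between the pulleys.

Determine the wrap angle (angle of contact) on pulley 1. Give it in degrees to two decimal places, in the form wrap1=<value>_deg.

wrap1=206.27_deg

crossed belt: β = asin((r1+r2)/C) = asin(5/22) = 13.1366°
wrap1 = wrap2 = π + 2β = 206.2731°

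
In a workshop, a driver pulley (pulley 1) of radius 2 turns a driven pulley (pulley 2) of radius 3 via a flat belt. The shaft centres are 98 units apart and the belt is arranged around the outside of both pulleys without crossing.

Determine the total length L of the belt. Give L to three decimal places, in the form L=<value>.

open belt: β = asin((r2−r1)/C) = asin(1/98) = 0.5847°
wrap1 = π − 2β = 178.8307°
wrap2 = π + 2β = 181.1693°
tangent length = C·cosβ = 97.9949
L = r1·wrap1 + r2·wrap2 + 2·C·cosβ = 2·3.1212 + 3·3.1620 + 2·97.9949 = 211.7182

L=211.718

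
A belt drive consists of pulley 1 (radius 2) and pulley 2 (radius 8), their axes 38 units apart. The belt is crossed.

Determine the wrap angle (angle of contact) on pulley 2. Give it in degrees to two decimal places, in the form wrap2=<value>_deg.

crossed belt: β = asin((r1+r2)/C) = asin(10/38) = 15.2575°
wrap1 = wrap2 = π + 2β = 210.5150°

wrap2=210.52_deg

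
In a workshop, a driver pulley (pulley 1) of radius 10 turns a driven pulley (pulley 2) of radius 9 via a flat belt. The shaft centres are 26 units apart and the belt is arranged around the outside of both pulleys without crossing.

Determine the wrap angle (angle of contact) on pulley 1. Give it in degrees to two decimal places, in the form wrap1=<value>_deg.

wrap1=184.41_deg

open belt: β = asin((r2−r1)/C) = asin(-1/26) = -2.2042°
wrap1 = π − 2β = 184.4085°
wrap2 = π + 2β = 175.5915°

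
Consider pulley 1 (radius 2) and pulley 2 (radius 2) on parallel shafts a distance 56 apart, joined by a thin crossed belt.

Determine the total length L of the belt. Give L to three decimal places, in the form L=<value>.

L=124.852

crossed belt: β = asin((r1+r2)/C) = asin(4/56) = 4.0960°
wrap1 = wrap2 = π + 2β = 188.1921°
tangent length = C·cosβ = 55.8570
L = (r1+r2)·wrap + 2·C·cosβ = 4·3.2846 + 2·55.8570 = 124.8522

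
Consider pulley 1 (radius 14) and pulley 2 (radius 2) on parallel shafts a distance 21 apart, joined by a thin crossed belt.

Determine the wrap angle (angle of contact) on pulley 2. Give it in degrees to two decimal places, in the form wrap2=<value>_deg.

crossed belt: β = asin((r1+r2)/C) = asin(16/21) = 49.6324°
wrap1 = wrap2 = π + 2β = 279.2648°

wrap2=279.26_deg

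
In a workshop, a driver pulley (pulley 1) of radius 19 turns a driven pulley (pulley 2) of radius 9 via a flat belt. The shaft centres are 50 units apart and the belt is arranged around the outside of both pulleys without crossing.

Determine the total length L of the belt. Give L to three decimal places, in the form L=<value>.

open belt: β = asin((r2−r1)/C) = asin(-10/50) = -11.5370°
wrap1 = π − 2β = 203.0739°
wrap2 = π + 2β = 156.9261°
tangent length = C·cosβ = 48.9898
L = r1·wrap1 + r2·wrap2 + 2·C·cosβ = 19·3.5443 + 9·2.7389 + 2·48.9898 = 189.9713

L=189.971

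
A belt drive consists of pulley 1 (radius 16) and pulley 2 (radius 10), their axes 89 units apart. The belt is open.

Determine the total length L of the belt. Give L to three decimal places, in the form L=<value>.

open belt: β = asin((r2−r1)/C) = asin(-6/89) = -3.8656°
wrap1 = π − 2β = 187.7311°
wrap2 = π + 2β = 172.2689°
tangent length = C·cosβ = 88.7975
L = r1·wrap1 + r2·wrap2 + 2·C·cosβ = 16·3.2765 + 10·3.0067 + 2·88.7975 = 260.0861

L=260.086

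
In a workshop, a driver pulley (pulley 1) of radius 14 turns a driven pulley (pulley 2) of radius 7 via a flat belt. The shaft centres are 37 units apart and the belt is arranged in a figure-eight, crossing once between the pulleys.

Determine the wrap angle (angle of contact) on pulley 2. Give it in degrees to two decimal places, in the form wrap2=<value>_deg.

wrap2=249.16_deg

crossed belt: β = asin((r1+r2)/C) = asin(21/37) = 34.5808°
wrap1 = wrap2 = π + 2β = 249.1616°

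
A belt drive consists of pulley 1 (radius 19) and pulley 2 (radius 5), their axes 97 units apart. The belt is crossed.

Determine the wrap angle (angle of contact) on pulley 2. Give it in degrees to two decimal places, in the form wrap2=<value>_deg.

wrap2=208.65_deg

crossed belt: β = asin((r1+r2)/C) = asin(24/97) = 14.3251°
wrap1 = wrap2 = π + 2β = 208.6501°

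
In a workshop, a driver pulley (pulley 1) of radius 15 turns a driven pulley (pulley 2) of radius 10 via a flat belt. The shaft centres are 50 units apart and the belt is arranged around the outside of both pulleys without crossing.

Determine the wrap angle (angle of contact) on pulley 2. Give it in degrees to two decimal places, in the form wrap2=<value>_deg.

wrap2=168.52_deg

open belt: β = asin((r2−r1)/C) = asin(-5/50) = -5.7392°
wrap1 = π − 2β = 191.4783°
wrap2 = π + 2β = 168.5217°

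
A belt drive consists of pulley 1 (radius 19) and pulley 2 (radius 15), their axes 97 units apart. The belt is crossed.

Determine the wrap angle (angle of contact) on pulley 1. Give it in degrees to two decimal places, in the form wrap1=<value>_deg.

wrap1=221.04_deg

crossed belt: β = asin((r1+r2)/C) = asin(34/97) = 20.5188°
wrap1 = wrap2 = π + 2β = 221.0377°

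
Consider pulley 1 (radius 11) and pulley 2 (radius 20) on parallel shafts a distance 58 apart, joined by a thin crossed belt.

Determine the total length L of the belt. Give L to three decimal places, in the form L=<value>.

crossed belt: β = asin((r1+r2)/C) = asin(31/58) = 32.3088°
wrap1 = wrap2 = π + 2β = 244.6177°
tangent length = C·cosβ = 49.0204
L = (r1+r2)·wrap + 2·C·cosβ = 31·4.2694 + 2·49.0204 = 230.3917

L=230.392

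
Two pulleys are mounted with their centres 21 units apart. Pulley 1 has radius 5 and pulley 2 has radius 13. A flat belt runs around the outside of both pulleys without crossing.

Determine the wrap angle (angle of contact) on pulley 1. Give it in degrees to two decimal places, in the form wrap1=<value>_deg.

wrap1=135.21_deg

open belt: β = asin((r2−r1)/C) = asin(8/21) = 22.3927°
wrap1 = π − 2β = 135.2146°
wrap2 = π + 2β = 224.7854°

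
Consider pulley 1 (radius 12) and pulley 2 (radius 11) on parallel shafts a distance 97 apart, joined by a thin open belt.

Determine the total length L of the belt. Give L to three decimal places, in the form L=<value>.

L=266.267

open belt: β = asin((r2−r1)/C) = asin(-1/97) = -0.5907°
wrap1 = π − 2β = 181.1814°
wrap2 = π + 2β = 178.8186°
tangent length = C·cosβ = 96.9948
L = r1·wrap1 + r2·wrap2 + 2·C·cosβ = 12·3.1622 + 11·3.1210 + 2·96.9948 = 266.2669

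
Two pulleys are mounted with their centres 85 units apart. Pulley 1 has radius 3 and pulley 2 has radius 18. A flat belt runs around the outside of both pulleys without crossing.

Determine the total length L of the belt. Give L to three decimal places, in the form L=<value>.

open belt: β = asin((r2−r1)/C) = asin(15/85) = 10.1642°
wrap1 = π − 2β = 159.6715°
wrap2 = π + 2β = 200.3285°
tangent length = C·cosβ = 83.6660
L = r1·wrap1 + r2·wrap2 + 2·C·cosβ = 3·2.7868 + 18·3.4964 + 2·83.6660 = 238.6274

L=238.627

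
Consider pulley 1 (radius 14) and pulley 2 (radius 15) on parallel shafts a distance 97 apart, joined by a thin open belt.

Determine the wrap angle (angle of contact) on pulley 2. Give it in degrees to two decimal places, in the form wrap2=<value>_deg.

open belt: β = asin((r2−r1)/C) = asin(1/97) = 0.5907°
wrap1 = π − 2β = 178.8186°
wrap2 = π + 2β = 181.1814°

wrap2=181.18_deg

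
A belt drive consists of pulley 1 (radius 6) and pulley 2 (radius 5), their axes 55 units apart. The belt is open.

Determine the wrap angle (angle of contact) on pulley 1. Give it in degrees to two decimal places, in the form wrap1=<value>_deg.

open belt: β = asin((r2−r1)/C) = asin(-1/55) = -1.0418°
wrap1 = π − 2β = 182.0836°
wrap2 = π + 2β = 177.9164°

wrap1=182.08_deg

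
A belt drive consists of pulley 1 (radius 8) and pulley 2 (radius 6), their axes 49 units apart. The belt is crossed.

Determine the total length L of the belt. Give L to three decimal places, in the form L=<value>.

crossed belt: β = asin((r1+r2)/C) = asin(14/49) = 16.6015°
wrap1 = wrap2 = π + 2β = 213.2031°
tangent length = C·cosβ = 46.9574
L = (r1+r2)·wrap + 2·C·cosβ = 14·3.7211 + 2·46.9574 = 146.0102

L=146.010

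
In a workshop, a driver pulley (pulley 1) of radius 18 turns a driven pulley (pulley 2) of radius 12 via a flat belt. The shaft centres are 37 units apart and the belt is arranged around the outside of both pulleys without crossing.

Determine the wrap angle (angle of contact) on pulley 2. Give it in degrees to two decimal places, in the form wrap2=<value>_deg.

open belt: β = asin((r2−r1)/C) = asin(-6/37) = -9.3324°
wrap1 = π − 2β = 198.6648°
wrap2 = π + 2β = 161.3352°

wrap2=161.34_deg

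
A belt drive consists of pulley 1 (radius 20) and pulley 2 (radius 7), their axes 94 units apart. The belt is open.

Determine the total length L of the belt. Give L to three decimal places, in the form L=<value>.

open belt: β = asin((r2−r1)/C) = asin(-13/94) = -7.9494°
wrap1 = π − 2β = 195.8987°
wrap2 = π + 2β = 164.1013°
tangent length = C·cosβ = 93.0967
L = r1·wrap1 + r2·wrap2 + 2·C·cosβ = 20·3.4191 + 7·2.8641 + 2·93.0967 = 274.6238

L=274.624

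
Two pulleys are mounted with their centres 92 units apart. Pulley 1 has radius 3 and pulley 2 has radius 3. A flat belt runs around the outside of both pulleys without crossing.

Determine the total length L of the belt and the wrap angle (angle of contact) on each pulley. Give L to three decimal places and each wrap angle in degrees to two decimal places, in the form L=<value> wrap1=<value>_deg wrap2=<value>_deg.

open belt: β = asin((r2−r1)/C) = asin(0/92) = 0.0000°
wrap1 = π − 2β = 180.0000°
wrap2 = π + 2β = 180.0000°
tangent length = C·cosβ = 92.0000
L = r1·wrap1 + r2·wrap2 + 2·C·cosβ = 3·3.1416 + 3·3.1416 + 2·92.0000 = 202.8496

L=202.850 wrap1=180.00_deg wrap2=180.00_deg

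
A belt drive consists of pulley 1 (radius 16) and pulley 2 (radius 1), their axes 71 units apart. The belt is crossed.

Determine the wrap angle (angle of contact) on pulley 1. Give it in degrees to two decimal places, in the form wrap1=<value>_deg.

wrap1=207.71_deg

crossed belt: β = asin((r1+r2)/C) = asin(17/71) = 13.8533°
wrap1 = wrap2 = π + 2β = 207.7066°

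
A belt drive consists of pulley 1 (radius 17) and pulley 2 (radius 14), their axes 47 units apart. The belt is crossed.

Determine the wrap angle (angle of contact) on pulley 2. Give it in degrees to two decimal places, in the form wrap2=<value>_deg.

crossed belt: β = asin((r1+r2)/C) = asin(31/47) = 41.2674°
wrap1 = wrap2 = π + 2β = 262.5349°

wrap2=262.53_deg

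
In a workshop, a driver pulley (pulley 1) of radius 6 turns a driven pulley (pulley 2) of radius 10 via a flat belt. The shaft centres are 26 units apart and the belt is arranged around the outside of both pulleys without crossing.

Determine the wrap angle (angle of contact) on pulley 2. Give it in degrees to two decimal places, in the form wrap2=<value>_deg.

open belt: β = asin((r2−r1)/C) = asin(4/26) = 8.8499°
wrap1 = π − 2β = 162.3002°
wrap2 = π + 2β = 197.6998°

wrap2=197.70_deg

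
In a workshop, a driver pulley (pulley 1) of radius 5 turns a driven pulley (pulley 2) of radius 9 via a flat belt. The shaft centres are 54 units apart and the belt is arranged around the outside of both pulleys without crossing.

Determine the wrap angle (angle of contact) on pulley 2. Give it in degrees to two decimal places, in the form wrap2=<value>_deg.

open belt: β = asin((r2−r1)/C) = asin(4/54) = 4.2480°
wrap1 = π − 2β = 171.5040°
wrap2 = π + 2β = 188.4960°

wrap2=188.50_deg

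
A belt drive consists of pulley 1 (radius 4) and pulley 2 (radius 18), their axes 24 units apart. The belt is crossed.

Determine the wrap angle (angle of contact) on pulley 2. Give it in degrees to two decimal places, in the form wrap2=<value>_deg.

crossed belt: β = asin((r1+r2)/C) = asin(22/24) = 66.4435°
wrap1 = wrap2 = π + 2β = 312.8871°

wrap2=312.89_deg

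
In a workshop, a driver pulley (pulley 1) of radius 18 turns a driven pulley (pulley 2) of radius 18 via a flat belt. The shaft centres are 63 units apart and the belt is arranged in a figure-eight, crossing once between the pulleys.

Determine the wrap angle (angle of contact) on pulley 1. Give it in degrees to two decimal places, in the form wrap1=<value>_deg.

crossed belt: β = asin((r1+r2)/C) = asin(36/63) = 34.8499°
wrap1 = wrap2 = π + 2β = 249.6998°

wrap1=249.70_deg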